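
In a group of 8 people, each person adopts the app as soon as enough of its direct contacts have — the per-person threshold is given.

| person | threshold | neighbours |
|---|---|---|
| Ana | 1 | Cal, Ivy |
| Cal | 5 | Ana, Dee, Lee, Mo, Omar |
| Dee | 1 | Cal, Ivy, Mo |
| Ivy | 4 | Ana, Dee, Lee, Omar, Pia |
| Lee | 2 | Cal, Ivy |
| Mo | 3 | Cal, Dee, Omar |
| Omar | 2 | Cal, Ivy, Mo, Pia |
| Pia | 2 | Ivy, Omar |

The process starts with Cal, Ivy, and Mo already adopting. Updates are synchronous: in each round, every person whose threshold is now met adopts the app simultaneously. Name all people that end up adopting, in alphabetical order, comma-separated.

Ana, Cal, Dee, Ivy, Lee, Mo, Omar, Pia

Round 1 — Cal, Ivy, Mo adopt the app (initial).
Round 2 — checking thresholds:
  Ana: 2 of 2 neighbours ≥ 1, adopts the app.
  Dee: 3 of 3 neighbours ≥ 1, adopts the app.
  Lee: 2 of 2 neighbours ≥ 2, adopts the app.
  Omar: 3 of 4 neighbours ≥ 2, adopts the app.
  Pia: 1 of 2 neighbours < 2, below threshold.
Round 3 — checking thresholds:
  Pia: 2 of 2 neighbours ≥ 2, adopts the app.
Round 4 — no new adoptions; cascade stops.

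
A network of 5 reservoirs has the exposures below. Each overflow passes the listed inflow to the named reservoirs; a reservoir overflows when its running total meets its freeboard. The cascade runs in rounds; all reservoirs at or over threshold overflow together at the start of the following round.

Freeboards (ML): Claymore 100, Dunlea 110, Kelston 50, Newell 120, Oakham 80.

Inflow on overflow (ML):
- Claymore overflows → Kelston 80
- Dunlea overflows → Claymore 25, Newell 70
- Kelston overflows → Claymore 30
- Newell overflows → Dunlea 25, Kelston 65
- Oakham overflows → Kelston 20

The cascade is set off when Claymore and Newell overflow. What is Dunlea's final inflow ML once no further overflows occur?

25

Round 1 — Claymore, Newell overflow (initial).
  Dunlea: +25 → 25 < 110
  Kelston: +80+65 → 145 ≥ 50
Round 2 — Kelston overflows.
No further overflows.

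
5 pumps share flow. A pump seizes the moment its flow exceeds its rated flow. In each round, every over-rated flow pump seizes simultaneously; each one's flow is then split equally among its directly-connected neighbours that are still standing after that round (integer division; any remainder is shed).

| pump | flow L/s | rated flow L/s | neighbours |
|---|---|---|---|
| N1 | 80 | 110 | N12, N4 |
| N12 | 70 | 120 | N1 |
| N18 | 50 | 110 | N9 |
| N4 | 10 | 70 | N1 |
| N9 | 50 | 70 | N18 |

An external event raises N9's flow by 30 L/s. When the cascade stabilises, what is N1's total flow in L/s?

80

Round 1 — N9 at 80 > 70. N9 seizes.
  N9 sheds 80 L/s to N18: 80 each.
    N18: 50+80 = 130 > 110
Round 2 — N18 seizes.
  N18 sheds 130 L/s: no online neighbours, lost.
No further seizures.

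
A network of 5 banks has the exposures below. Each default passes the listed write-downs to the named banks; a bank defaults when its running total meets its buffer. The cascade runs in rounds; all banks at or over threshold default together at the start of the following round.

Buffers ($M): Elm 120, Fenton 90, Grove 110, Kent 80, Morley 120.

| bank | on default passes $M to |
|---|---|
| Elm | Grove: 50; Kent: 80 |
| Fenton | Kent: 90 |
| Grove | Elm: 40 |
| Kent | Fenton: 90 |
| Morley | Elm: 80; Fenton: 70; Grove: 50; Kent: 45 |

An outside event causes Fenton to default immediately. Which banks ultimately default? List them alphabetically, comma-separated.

Fenton, Kent

Round 1 — Fenton defaults (initial).
  Kent: +90 → 90 ≥ 80
Round 2 — Kent defaults.
No further defaults.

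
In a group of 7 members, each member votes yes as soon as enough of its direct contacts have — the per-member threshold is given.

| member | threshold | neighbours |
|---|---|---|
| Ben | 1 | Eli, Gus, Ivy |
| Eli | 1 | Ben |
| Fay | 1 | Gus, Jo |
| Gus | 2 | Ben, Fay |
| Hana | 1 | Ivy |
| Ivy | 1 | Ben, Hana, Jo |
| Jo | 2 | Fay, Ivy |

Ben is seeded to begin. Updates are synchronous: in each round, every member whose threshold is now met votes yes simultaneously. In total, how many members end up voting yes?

4

Round 1 — Ben votes yes (initial).
Round 2 — checking thresholds:
  Eli: 1 of 1 neighbours ≥ 1, votes yes.
  Gus: 1 of 2 neighbours < 2, holds.
  Ivy: 1 of 3 neighbours ≥ 1, votes yes.
Round 3 — checking thresholds:
  Gus: 1 of 2 neighbours < 2, holds.
  Hana: 1 of 1 neighbours ≥ 1, votes yes.
  Jo: 1 of 2 neighbours < 2, holds.
Round 4 — no new yes votes; cascade stops.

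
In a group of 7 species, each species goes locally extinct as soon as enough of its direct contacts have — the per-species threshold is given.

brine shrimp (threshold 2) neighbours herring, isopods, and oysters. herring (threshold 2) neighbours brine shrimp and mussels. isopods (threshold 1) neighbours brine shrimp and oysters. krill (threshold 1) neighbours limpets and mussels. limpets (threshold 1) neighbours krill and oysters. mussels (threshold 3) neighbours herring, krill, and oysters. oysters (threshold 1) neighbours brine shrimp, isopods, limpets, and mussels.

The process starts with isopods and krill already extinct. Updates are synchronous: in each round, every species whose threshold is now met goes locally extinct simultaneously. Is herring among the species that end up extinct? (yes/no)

Round 1 — isopods, krill go locally extinct (initial).
Round 2 — checking thresholds:
  brine shrimp: 1 of 3 neighbours < 2, not yet.
  limpets: 1 of 2 neighbours ≥ 1, goes locally extinct.
  mussels: 1 of 3 neighbours < 3, not yet.
  oysters: 1 of 4 neighbours ≥ 1, goes locally extinct.
Round 3 — checking thresholds:
  brine shrimp: 2 of 3 neighbours ≥ 2, goes locally extinct.
  mussels: 2 of 3 neighbours < 3, not yet.
Round 4 — no new extinctions; cascade stops.

no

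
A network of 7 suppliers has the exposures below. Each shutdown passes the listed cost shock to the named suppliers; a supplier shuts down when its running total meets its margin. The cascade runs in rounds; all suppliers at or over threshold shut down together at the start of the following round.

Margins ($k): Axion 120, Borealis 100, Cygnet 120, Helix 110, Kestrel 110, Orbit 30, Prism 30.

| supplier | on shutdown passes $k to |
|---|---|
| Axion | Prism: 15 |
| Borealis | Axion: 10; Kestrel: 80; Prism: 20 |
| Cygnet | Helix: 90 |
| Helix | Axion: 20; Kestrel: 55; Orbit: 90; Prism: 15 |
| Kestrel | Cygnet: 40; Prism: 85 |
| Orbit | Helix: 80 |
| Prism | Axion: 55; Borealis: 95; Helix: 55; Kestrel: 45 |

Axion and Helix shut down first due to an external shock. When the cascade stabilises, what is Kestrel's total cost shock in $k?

100

Round 1 — Axion, Helix shut down (initial).
  Kestrel: +55 → 55 < 110
  Orbit: +90 → 90 ≥ 30
  Prism: +15+15 → 30 ≥ 30
Round 2 — Orbit, Prism shut down.
  Borealis: +95 → 95 < 100
  Kestrel: +45 → 100 < 110
No further shutdowns.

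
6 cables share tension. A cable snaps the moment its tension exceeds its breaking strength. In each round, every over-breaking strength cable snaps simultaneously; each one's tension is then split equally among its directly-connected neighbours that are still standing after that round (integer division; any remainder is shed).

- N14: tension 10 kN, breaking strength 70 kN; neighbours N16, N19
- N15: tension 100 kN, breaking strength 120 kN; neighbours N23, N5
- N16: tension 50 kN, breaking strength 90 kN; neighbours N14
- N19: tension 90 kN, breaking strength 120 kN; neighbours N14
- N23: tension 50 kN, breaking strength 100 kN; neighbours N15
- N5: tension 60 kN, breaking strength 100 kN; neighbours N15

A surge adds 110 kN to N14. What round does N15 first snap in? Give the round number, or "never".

never

Round 1 — N14 at 120 > 70. N14 snaps.
  N14 sheds 120 kN to N16, N19: 60 each.
    N16: 50+60 = 110 > 90
    N19: 90+60 = 150 > 120
Round 2 — N16, N19 snap.
  N16 sheds 110 kN: no online neighbours, lost.
  N19 sheds 150 kN: no online neighbours, lost.
No further breaks.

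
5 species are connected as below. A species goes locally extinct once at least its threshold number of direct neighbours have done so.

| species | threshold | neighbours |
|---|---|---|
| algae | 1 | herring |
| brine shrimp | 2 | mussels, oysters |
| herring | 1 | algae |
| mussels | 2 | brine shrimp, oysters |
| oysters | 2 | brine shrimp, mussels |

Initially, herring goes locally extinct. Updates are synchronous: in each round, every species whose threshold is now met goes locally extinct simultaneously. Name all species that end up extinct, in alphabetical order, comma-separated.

algae, herring

Round 1 — herring goes locally extinct (initial).
Round 2 — checking thresholds:
  algae: 1 of 1 neighbours ≥ 1, goes locally extinct.
Round 3 — no new extinctions; cascade stops.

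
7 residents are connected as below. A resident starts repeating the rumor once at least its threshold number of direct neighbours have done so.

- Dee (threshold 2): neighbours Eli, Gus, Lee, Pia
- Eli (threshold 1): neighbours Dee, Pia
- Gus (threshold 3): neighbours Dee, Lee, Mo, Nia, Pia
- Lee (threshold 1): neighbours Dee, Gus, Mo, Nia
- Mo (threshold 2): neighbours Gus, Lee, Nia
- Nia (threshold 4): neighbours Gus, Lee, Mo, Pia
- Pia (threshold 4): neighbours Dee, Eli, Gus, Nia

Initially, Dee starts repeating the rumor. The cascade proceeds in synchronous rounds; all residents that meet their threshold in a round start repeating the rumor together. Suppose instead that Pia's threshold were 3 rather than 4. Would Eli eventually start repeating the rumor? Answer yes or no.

yes

With Pia's threshold at 3:
Round 1 — Dee starts repeating the rumor (initial).
Round 2 — checking thresholds:
  Eli: 1 of 2 neighbours ≥ 1, starts repeating the rumor.
  Gus: 1 of 5 neighbours < 3, below threshold.
  Lee: 1 of 4 neighbours ≥ 1, starts repeating the rumor.
  Pia: 1 of 4 neighbours < 3, below threshold.
Round 3 — no new spreads; cascade stops.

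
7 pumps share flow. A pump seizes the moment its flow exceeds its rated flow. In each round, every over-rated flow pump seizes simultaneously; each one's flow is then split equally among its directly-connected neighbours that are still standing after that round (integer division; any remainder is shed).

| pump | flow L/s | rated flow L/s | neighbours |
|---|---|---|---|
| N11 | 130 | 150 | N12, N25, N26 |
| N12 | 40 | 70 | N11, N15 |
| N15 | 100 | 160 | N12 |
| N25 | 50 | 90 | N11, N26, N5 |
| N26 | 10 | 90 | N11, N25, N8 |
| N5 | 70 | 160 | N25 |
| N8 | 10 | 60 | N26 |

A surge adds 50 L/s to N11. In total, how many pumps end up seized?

Round 1 — N11 at 180 > 150. N11 seizes.
  N11 sheds 180 L/s to N12, N25, N26: 60 each.
    N12: 40+60 = 100 > 70
    N25: 50+60 = 110 > 90
    N26: 10+60 = 70 ≤ 90
Round 2 — N12, N25 seize.
  N12 sheds 100 L/s to N15: 100 each.
    N15: 100+100 = 200 > 160
  N25 sheds 110 L/s to N26, N5: 55 each.
    N26: 70+55 = 125 > 90
    N5: 70+55 = 125 ≤ 160
Round 3 — N15, N26 seize.
  N15 sheds 200 L/s: no online neighbours, lost.
  N26 sheds 125 L/s to N8: 125 each.
    N8: 10+125 = 135 > 60
Round 4 — N8 seizes.
  N8 sheds 135 L/s: no online neighbours, lost.
No further seizures.

6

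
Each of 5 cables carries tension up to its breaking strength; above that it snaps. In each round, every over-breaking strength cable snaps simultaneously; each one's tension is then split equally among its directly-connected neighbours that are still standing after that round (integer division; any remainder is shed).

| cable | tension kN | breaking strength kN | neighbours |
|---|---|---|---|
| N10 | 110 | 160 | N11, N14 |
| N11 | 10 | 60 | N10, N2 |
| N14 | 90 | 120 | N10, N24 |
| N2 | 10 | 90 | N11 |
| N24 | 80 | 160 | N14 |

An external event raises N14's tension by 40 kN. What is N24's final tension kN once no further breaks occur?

145

Round 1 — N14 at 130 > 120. N14 snaps.
  N14 sheds 130 kN to N10, N24: 65 each.
    N10: 110+65 = 175 > 160
    N24: 80+65 = 145 ≤ 160
Round 2 — N10 snaps.
  N10 sheds 175 kN to N11: 175 each.
    N11: 10+175 = 185 > 60
Round 3 — N11 snaps.
  N11 sheds 185 kN to N2: 185 each.
    N2: 10+185 = 195 > 90
Round 4 — N2 snaps.
  N2 sheds 195 kN: no online neighbours, lost.
No further breaks.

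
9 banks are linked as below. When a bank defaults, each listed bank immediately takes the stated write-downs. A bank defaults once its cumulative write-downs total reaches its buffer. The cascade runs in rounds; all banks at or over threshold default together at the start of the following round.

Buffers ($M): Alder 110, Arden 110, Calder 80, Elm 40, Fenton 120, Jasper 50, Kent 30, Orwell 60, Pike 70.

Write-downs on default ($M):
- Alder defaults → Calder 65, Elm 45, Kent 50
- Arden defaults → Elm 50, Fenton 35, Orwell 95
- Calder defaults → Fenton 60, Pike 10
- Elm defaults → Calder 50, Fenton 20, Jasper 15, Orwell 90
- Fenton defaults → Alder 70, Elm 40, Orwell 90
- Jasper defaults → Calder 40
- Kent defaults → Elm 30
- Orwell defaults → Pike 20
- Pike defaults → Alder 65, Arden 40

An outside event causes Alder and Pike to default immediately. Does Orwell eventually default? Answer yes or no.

Round 1 — Alder, Pike default (initial).
  Arden: +40 → 40 < 110
  Calder: +65 → 65 < 80
  Elm: +45 → 45 ≥ 40
  Kent: +50 → 50 ≥ 30
Round 2 — Elm, Kent default.
  Calder: +50 → 115 ≥ 80
  Fenton: +20 → 20 < 120
  Jasper: +15 → 15 < 50
  Orwell: +90 → 90 ≥ 60
Round 3 — Calder, Orwell default.
  Fenton: +60 → 80 < 120
No further defaults.

yes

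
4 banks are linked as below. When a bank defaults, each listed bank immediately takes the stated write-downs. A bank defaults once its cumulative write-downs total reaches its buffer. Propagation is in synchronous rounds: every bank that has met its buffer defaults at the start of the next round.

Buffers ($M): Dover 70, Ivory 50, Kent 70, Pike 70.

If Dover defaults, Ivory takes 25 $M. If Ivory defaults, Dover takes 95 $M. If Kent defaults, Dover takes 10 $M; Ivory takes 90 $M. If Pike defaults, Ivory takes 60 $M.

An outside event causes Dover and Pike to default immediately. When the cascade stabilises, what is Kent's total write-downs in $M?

Round 1 — Dover, Pike default (initial).
  Ivory: +25+60 → 85 ≥ 50
Round 2 — Ivory defaults.
No further defaults.

0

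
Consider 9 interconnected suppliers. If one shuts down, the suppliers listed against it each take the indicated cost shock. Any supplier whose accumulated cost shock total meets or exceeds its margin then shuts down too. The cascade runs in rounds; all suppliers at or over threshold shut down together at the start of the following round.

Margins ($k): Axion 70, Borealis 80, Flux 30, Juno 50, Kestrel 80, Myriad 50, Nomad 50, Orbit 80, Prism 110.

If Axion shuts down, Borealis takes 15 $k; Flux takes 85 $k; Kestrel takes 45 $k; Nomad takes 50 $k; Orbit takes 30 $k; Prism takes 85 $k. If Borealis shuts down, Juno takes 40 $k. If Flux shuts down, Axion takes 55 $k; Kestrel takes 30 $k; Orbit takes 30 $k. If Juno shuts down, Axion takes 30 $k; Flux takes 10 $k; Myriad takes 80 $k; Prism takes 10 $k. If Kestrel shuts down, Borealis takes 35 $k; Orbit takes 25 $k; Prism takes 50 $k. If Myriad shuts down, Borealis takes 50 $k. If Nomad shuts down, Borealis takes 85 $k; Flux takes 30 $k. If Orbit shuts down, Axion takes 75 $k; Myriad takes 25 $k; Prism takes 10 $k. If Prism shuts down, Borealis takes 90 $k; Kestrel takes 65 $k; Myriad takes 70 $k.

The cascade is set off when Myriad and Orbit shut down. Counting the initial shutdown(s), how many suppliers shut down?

Round 1 — Myriad, Orbit shut down (initial).
  Axion: +75 → 75 ≥ 70
  Borealis: +50 → 50 < 80
  Prism: +10 → 10 < 110
Round 2 — Axion shuts down.
  Borealis: +15 → 65 < 80
  Flux: +85 → 85 ≥ 30
  Kestrel: +45 → 45 < 80
  Nomad: +50 → 50 ≥ 50
  Prism: +85 → 95 < 110
Round 3 — Flux, Nomad shut down.
  Borealis: +85 → 150 ≥ 80
  Kestrel: +30 → 75 < 80
Round 4 — Borealis shuts down.
  Juno: +40 → 40 < 50
No further shutdowns.

6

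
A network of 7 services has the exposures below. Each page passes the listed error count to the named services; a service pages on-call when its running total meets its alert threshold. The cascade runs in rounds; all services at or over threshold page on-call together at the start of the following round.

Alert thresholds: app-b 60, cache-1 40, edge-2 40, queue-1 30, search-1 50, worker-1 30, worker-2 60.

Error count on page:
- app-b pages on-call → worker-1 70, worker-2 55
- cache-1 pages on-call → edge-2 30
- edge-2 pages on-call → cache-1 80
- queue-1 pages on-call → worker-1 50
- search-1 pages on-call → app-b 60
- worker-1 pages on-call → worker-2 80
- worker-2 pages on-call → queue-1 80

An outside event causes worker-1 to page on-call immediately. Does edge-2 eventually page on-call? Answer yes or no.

Round 1 — worker-1 pages on-call (initial).
  worker-2: +80 → 80 ≥ 60
Round 2 — worker-2 pages on-call.
  queue-1: +80 → 80 ≥ 30
Round 3 — queue-1 pages on-call.
No further pages.

no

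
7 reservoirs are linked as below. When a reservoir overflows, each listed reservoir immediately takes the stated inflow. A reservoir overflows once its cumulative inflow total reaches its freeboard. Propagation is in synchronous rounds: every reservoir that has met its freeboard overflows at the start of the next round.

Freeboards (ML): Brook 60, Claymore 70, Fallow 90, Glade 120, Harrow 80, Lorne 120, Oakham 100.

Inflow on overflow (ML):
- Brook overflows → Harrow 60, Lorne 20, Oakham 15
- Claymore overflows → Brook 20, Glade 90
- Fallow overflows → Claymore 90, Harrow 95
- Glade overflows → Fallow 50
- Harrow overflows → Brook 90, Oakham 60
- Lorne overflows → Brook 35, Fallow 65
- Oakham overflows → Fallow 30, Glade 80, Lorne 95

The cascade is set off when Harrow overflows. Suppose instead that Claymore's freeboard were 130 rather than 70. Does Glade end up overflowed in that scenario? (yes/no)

With Claymore's freeboard at 130:
Round 1 — Harrow overflows (initial).
  Brook: +90 → 90 ≥ 60
  Oakham: +60 → 60 < 100
Round 2 — Brook overflows.
  Lorne: +20 → 20 < 120
  Oakham: +15 → 75 < 100
No further overflows.

no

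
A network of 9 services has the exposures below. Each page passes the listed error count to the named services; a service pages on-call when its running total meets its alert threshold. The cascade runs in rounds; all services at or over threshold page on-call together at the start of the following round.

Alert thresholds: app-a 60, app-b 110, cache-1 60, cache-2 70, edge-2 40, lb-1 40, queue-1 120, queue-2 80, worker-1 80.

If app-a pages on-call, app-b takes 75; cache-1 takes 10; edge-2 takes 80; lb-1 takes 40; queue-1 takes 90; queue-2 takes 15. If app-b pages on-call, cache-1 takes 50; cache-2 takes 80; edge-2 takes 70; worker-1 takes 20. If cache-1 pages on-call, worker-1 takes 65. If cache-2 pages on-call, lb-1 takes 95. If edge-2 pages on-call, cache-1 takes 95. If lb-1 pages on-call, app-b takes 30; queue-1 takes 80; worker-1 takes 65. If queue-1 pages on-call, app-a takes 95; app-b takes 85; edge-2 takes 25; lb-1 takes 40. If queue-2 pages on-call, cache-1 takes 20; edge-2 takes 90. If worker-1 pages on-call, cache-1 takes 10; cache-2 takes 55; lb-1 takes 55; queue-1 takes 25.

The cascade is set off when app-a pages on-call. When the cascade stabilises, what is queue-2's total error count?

Round 1 — app-a pages on-call (initial).
  app-b: +75 → 75 < 110
  cache-1: +10 → 10 < 60
  edge-2: +80 → 80 ≥ 40
  lb-1: +40 → 40 ≥ 40
  queue-1: +90 → 90 < 120
  queue-2: +15 → 15 < 80
Round 2 — edge-2, lb-1 page on-call.
  app-b: +30 → 105 < 110
  cache-1: +95 → 105 ≥ 60
  queue-1: +80 → 170 ≥ 120
  worker-1: +65 → 65 < 80
Round 3 — cache-1, queue-1 page on-call.
  app-b: +85 → 190 ≥ 110
  worker-1: +65 → 130 ≥ 80
Round 4 — app-b, worker-1 page on-call.
  cache-2: +80+55 → 135 ≥ 70
Round 5 — cache-2 pages on-call.
No further pages.

15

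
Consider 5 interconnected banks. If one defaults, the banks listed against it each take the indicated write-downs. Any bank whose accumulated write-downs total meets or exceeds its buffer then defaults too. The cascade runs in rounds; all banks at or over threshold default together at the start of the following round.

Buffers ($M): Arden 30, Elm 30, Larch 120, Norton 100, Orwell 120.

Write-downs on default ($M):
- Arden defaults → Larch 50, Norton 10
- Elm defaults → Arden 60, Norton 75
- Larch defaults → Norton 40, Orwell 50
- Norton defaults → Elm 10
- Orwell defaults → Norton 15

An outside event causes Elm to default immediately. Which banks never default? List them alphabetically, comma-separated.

Round 1 — Elm defaults (initial).
  Arden: +60 → 60 ≥ 30
  Norton: +75 → 75 < 100
Round 2 — Arden defaults.
  Larch: +50 → 50 < 120
  Norton: +10 → 85 < 100
No further defaults.

Larch, Norton, Orwell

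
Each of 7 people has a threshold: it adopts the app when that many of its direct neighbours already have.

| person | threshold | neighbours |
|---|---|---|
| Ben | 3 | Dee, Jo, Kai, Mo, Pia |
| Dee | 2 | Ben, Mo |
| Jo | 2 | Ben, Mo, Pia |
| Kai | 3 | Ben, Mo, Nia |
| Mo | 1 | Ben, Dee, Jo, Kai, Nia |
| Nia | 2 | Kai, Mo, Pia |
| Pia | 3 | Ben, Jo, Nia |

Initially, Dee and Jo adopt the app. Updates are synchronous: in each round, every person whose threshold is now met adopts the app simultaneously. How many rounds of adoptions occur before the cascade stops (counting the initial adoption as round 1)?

3

Round 1 — Dee, Jo adopt the app (initial).
Round 2 — checking thresholds:
  Ben: 2 of 5 neighbours < 3, below threshold.
  Mo: 2 of 5 neighbours ≥ 1, adopts the app.
  Pia: 1 of 3 neighbours < 3, below threshold.
Round 3 — checking thresholds:
  Ben: 3 of 5 neighbours ≥ 3, adopts the app.
  Kai: 1 of 3 neighbours < 3, below threshold.
  Nia: 1 of 3 neighbours < 2, below threshold.
  Pia: 1 of 3 neighbours < 3, below threshold.
Round 4 — no new adoptions; cascade stops.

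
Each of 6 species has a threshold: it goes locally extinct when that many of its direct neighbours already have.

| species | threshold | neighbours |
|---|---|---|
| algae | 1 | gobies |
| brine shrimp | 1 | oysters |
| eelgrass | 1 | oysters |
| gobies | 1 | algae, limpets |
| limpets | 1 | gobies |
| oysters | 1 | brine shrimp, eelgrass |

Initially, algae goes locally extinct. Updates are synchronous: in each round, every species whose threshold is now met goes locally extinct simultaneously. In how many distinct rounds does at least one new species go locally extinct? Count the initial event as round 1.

Round 1 — algae goes locally extinct (initial).
Round 2 — checking thresholds:
  gobies: 1 of 2 neighbours ≥ 1, goes locally extinct.
Round 3 — checking thresholds:
  limpets: 1 of 1 neighbours ≥ 1, goes locally extinct.
Round 4 — no new extinctions; cascade stops.

3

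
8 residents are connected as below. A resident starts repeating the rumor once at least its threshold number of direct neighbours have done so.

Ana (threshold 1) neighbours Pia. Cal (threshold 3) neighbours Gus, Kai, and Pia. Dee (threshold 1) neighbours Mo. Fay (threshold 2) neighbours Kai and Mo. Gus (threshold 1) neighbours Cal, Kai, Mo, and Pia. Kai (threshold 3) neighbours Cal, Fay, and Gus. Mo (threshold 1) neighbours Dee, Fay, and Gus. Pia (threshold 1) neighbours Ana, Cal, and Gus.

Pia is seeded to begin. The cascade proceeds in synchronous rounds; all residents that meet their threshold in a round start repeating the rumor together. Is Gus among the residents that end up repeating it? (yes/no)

yes

Round 1 — Pia starts repeating the rumor (initial).
Round 2 — checking thresholds:
  Ana: 1 of 1 neighbours ≥ 1, starts repeating the rumor.
  Cal: 1 of 3 neighbours < 3, holds.
  Gus: 1 of 4 neighbours ≥ 1, starts repeating the rumor.
Round 3 — checking thresholds:
  Cal: 2 of 3 neighbours < 3, holds.
  Kai: 1 of 3 neighbours < 3, holds.
  Mo: 1 of 3 neighbours ≥ 1, starts repeating the rumor.
Round 4 — checking thresholds:
  Cal: 2 of 3 neighbours < 3, holds.
  Dee: 1 of 1 neighbours ≥ 1, starts repeating the rumor.
  Fay: 1 of 2 neighbours < 2, holds.
  Kai: 1 of 3 neighbours < 3, holds.
Round 5 — no new spreads; cascade stops.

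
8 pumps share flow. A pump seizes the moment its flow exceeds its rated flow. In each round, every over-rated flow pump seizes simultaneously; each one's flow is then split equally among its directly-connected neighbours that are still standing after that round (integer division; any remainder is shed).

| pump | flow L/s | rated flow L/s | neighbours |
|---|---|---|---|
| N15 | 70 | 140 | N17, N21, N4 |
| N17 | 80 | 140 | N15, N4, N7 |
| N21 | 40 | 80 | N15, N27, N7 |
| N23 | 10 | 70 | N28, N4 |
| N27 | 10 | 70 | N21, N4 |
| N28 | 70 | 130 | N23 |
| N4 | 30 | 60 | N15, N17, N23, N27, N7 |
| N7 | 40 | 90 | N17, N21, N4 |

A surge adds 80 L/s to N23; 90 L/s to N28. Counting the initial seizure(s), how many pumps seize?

Round 1 — N23 at 90 > 70; N28 at 160 > 130. N23, N28 seize.
  N23 sheds 90 L/s to N4: 90 each.
    N4: 30+90 = 120 > 60
  N28 sheds 160 L/s: no online neighbours, lost.
Round 2 — N4 seizes.
  N4 sheds 120 L/s to N15, N17, N27, N7: 30 each.
    N15: 70+30 = 100 ≤ 140
    N17: 80+30 = 110 ≤ 140
    N27: 10+30 = 40 ≤ 70
    N7: 40+30 = 70 ≤ 90
No further seizures.

3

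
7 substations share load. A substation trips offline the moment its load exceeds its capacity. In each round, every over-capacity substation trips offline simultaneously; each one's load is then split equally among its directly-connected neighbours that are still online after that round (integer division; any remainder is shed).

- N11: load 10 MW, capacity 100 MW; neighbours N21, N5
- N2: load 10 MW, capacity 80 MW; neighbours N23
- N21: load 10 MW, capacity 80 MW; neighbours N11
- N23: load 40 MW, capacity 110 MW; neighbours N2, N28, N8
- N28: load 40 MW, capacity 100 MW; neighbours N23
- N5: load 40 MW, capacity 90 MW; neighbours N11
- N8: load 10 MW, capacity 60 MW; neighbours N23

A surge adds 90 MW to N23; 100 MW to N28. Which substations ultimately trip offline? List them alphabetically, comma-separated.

Round 1 — N23 at 130 > 110; N28 at 140 > 100. N23, N28 trip offline.
  N23 sheds 130 MW to N2, N8: 65 each.
    N2: 10+65 = 75 ≤ 80
    N8: 10+65 = 75 > 60
  N28 sheds 140 MW: no online neighbours, lost.
Round 2 — N8 trips offline.
  N8 sheds 75 MW: no online neighbours, lost.
No further trips.

N23, N28, N8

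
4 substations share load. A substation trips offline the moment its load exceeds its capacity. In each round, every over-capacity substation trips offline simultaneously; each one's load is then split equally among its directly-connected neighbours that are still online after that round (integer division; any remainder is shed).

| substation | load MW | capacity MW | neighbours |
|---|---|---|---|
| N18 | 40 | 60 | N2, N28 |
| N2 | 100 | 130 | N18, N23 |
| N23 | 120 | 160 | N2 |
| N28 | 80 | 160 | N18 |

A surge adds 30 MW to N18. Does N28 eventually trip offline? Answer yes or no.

Round 1 — N18 at 70 > 60. N18 trips offline.
  N18 sheds 70 MW to N2, N28: 35 each.
    N2: 100+35 = 135 > 130
    N28: 80+35 = 115 ≤ 160
Round 2 — N2 trips offline.
  N2 sheds 135 MW to N23: 135 each.
    N23: 120+135 = 255 > 160
Round 3 — N23 trips offline.
  N23 sheds 255 MW: no online neighbours, lost.
No further trips.

no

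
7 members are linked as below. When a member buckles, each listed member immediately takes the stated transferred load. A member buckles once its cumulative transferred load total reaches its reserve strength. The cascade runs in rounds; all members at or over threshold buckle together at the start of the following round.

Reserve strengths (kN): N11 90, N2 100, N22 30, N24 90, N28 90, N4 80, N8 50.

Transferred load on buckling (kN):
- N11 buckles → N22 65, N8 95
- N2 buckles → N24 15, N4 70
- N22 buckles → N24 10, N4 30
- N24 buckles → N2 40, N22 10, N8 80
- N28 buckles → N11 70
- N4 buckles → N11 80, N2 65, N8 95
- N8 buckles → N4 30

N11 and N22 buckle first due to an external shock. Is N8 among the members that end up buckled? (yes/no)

yes

Round 1 — N11, N22 buckle (initial).
  N24: +10 → 10 < 90
  N4: +30 → 30 < 80
  N8: +95 → 95 ≥ 50
Round 2 — N8 buckles.
  N4: +30 → 60 < 80
No further bucklings.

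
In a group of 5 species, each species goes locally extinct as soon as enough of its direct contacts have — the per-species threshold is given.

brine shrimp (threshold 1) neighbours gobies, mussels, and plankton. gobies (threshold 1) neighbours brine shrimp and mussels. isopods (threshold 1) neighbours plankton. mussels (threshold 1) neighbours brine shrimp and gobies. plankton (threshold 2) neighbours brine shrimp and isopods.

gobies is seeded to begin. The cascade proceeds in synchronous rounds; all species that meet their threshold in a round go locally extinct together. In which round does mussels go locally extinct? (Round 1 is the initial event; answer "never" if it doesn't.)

Round 1 — gobies goes locally extinct (initial).
Round 2 — checking thresholds:
  brine shrimp: 1 of 3 neighbours ≥ 1, goes locally extinct.
  mussels: 1 of 2 neighbours ≥ 1, goes locally extinct.
Round 3 — no new extinctions; cascade stops.

2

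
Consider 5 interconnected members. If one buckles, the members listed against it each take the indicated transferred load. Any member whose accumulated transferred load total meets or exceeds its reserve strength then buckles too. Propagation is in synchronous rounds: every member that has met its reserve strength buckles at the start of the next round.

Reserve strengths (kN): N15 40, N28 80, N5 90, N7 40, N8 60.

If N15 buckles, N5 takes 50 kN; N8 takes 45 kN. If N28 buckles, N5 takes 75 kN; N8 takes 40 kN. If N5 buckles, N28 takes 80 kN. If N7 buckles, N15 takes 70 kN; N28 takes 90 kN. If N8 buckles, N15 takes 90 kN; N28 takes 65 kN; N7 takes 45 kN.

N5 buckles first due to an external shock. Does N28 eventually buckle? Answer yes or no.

Round 1 — N5 buckles (initial).
  N28: +80 → 80 ≥ 80
Round 2 — N28 buckles.
  N8: +40 → 40 < 60
No further bucklings.

yes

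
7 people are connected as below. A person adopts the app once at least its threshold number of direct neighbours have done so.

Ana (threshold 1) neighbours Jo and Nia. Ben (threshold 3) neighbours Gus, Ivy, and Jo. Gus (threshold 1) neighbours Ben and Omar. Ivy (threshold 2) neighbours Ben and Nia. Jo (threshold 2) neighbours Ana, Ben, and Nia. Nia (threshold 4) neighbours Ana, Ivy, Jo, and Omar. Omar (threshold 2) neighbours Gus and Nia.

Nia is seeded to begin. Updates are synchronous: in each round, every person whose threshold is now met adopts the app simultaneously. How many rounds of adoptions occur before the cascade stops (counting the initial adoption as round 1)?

Round 1 — Nia adopts the app (initial).
Round 2 — checking thresholds:
  Ana: 1 of 2 neighbours ≥ 1, adopts the app.
  Ivy: 1 of 2 neighbours < 2, holds.
  Jo: 1 of 3 neighbours < 2, holds.
  Omar: 1 of 2 neighbours < 2, holds.
Round 3 — checking thresholds:
  Ivy: 1 of 2 neighbours < 2, holds.
  Jo: 2 of 3 neighbours ≥ 2, adopts the app.
  Omar: 1 of 2 neighbours < 2, holds.
Round 4 — no new adoptions; cascade stops.

3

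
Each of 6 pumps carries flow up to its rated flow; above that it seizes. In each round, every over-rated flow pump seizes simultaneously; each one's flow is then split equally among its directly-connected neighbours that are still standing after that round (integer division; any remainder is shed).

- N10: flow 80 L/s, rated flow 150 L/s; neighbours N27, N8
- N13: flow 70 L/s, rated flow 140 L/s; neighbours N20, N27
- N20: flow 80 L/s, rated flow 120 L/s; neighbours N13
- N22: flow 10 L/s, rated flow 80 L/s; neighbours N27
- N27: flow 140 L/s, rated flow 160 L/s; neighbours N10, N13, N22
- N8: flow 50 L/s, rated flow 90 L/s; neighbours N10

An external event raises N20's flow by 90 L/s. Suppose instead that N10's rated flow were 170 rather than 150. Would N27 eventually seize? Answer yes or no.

With N10's rated flow at 170:
Round 1 — N20 at 170 > 120. N20 seizes.
  N20 sheds 170 L/s to N13: 170 each.
    N13: 70+170 = 240 > 140
Round 2 — N13 seizes.
  N13 sheds 240 L/s to N27: 240 each.
    N27: 140+240 = 380 > 160
Round 3 — N27 seizes.
  N27 sheds 380 L/s to N10, N22: 190 each.
    N10: 80+190 = 270 > 170
    N22: 10+190 = 200 > 80
Round 4 — N10, N22 seize.
  N10 sheds 270 L/s to N8: 270 each.
    N8: 50+270 = 320 > 90
  N22 sheds 200 L/s: no online neighbours, lost.
Round 5 — N8 seizes.
  N8 sheds 320 L/s: no online neighbours, lost.
No further seizures.

yes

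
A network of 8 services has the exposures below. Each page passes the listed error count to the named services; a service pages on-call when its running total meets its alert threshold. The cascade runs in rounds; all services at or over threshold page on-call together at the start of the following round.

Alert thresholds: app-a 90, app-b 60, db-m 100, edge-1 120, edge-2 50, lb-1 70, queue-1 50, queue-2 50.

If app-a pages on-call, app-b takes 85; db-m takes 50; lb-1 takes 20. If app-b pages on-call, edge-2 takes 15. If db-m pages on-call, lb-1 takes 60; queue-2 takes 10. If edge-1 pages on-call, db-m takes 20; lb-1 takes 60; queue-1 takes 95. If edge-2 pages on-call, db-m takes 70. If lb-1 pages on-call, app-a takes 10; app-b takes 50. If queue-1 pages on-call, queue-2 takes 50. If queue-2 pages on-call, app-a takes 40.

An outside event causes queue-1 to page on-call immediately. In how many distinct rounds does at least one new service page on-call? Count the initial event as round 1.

2

Round 1 — queue-1 pages on-call (initial).
  queue-2: +50 → 50 ≥ 50
Round 2 — queue-2 pages on-call.
  app-a: +40 → 40 < 90
No further pages.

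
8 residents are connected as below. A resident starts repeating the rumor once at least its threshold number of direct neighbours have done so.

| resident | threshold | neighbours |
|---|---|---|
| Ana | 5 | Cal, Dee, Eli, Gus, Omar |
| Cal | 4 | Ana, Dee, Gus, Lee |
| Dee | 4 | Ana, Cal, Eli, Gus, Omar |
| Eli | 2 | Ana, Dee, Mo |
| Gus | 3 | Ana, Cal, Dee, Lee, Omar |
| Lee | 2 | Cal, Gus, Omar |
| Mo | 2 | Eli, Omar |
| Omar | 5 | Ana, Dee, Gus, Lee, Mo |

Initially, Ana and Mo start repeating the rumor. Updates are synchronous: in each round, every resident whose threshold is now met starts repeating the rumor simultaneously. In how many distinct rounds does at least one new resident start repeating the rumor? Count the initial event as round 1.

2

Round 1 — Ana, Mo start repeating the rumor (initial).
Round 2 — checking thresholds:
  Cal: 1 of 4 neighbours < 4, holds.
  Dee: 1 of 5 neighbours < 4, holds.
  Eli: 2 of 3 neighbours ≥ 2, starts repeating the rumor.
  Gus: 1 of 5 neighbours < 3, holds.
  Omar: 2 of 5 neighbours < 5, holds.
Round 3 — no new spreads; cascade stops.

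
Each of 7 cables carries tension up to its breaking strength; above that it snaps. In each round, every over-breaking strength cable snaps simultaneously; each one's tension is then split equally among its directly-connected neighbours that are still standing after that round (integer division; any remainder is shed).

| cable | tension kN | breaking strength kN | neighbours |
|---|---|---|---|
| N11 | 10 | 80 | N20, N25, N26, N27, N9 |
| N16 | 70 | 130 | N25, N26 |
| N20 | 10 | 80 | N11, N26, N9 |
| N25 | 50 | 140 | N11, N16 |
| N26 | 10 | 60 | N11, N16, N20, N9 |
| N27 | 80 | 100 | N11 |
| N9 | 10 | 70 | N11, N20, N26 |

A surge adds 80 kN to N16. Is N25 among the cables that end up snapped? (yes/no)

Round 1 — N16 at 150 > 130. N16 snaps.
  N16 sheds 150 kN to N25, N26: 75 each.
    N25: 50+75 = 125 ≤ 140
    N26: 10+75 = 85 > 60
Round 2 — N26 snaps.
  N26 sheds 85 kN to N11, N20, N9: 28 each (1 lost).
    N11: 10+28 = 38 ≤ 80
    N20: 10+28 = 38 ≤ 80
    N9: 10+28 = 38 ≤ 70
No further breaks.

no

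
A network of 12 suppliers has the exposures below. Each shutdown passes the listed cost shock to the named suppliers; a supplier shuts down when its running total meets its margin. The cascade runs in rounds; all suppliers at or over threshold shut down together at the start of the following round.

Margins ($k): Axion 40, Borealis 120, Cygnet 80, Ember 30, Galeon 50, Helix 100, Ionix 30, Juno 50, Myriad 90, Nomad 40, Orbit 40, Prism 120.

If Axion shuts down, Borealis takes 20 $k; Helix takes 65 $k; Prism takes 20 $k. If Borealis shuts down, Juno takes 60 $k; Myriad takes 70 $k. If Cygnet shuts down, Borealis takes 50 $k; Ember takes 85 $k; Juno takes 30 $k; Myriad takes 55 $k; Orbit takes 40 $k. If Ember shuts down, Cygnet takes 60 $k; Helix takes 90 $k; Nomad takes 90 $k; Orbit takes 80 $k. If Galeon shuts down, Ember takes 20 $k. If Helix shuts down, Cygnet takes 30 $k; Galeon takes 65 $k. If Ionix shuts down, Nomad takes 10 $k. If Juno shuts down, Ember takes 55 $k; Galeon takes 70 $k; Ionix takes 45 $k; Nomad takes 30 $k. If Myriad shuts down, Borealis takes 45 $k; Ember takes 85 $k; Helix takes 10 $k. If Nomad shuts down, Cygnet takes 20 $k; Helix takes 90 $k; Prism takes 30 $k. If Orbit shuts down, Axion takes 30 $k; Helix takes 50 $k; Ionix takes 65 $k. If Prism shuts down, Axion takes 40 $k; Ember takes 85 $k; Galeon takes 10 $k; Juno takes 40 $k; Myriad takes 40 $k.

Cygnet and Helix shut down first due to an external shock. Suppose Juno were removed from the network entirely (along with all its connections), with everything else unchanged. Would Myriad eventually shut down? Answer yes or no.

With Juno removed:
Round 1 — Cygnet, Helix shut down (initial).
  Borealis: +50 → 50 < 120
  Ember: +85 → 85 ≥ 30
  Galeon: +65 → 65 ≥ 50
  Myriad: +55 → 55 < 90
  Orbit: +40 → 40 ≥ 40
Round 2 — Ember, Galeon, Orbit shut down.
  Axion: +30 → 30 < 40
  Ionix: +65 → 65 ≥ 30
  Nomad: +90 → 90 ≥ 40
Round 3 — Ionix, Nomad shut down.
  Prism: +30 → 30 < 120
No further shutdowns.

no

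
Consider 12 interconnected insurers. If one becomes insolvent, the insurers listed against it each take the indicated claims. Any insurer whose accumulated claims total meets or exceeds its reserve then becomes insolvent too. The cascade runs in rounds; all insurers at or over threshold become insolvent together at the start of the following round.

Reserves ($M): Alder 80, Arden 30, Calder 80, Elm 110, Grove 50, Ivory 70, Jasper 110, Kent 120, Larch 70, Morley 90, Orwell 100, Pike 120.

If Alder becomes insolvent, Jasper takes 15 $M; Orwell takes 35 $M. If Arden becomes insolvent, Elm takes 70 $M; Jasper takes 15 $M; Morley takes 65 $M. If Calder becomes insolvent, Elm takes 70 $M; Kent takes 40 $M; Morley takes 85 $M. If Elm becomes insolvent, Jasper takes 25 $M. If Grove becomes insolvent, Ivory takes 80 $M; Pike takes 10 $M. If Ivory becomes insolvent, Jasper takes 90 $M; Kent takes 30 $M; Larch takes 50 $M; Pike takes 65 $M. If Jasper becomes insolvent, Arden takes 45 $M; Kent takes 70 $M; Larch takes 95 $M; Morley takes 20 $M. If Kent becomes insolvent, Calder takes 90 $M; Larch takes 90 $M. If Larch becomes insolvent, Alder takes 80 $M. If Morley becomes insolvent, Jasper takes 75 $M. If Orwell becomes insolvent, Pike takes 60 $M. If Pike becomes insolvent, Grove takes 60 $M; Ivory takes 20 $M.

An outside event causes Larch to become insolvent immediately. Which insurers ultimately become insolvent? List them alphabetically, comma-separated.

Alder, Larch

Round 1 — Larch becomes insolvent (initial).
  Alder: +80 → 80 ≥ 80
Round 2 — Alder becomes insolvent.
  Jasper: +15 → 15 < 110
  Orwell: +35 → 35 < 100
No further insolvencies.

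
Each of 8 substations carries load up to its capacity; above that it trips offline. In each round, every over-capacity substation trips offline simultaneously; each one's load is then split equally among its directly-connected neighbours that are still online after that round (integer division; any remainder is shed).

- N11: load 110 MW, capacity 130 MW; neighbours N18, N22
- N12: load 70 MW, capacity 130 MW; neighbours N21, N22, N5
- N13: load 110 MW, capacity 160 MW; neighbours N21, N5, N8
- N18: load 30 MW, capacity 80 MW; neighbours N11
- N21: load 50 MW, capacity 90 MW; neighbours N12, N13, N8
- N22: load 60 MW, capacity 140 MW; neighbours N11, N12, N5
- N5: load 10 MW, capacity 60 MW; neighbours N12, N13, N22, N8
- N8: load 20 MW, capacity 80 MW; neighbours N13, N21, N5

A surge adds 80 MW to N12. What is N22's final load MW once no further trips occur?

Round 1 — N12 at 150 > 130. N12 trips offline.
  N12 sheds 150 MW to N21, N22, N5: 50 each.
    N21: 50+50 = 100 > 90
    N22: 60+50 = 110 ≤ 140
    N5: 10+50 = 60 ≤ 60
Round 2 — N21 trips offline.
  N21 sheds 100 MW to N13, N8: 50 each.
    N13: 110+50 = 160 ≤ 160
    N8: 20+50 = 70 ≤ 80
No further trips.

110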